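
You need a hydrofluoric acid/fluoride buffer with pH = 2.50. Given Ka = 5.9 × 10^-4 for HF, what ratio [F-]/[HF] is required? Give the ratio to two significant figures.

ratio = 0.19

pKa = -log(5.9 × 10^-4) = 3.229
pH = pKa + log(r) ⇒ log(r) = 2.50 − 3.229 = -0.729
r = [F-]/[HF] = 10^(-0.729) = 0.187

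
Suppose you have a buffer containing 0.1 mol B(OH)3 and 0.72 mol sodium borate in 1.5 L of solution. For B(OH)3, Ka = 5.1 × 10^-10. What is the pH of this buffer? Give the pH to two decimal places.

pH = 10.15

pKa = −log(5.1 × 10^-10) = 9.292
Henderson–Hasselbalch: pH = pKa + log([B(OH)4-]/[B(OH)3]) = 9.292 + log(0.72/0.1)
pH = 9.292 + (+0.857) = 10.15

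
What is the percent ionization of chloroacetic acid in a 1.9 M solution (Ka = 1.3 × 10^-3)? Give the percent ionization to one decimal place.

ClCH2COOH ⇌ ClCH2COO- + H+; let x = [H+] at equilibrium.
x ≈ √(Ka·C₀) = √(1.3 × 10^-3 × 1.9) = 4.97 × 10^-2 M
% ionization = x/C₀ × 100% = 4.97 × 10^-2/1.9 × 100% = 2.6%

2.6%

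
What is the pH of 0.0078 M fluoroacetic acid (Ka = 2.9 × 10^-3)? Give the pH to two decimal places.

pH = 2.45

FCH2COOH ⇌ FCH2COO- + H+
Ka = [H+]²/(0.0078 − [H+]) = 2.9 × 10^-3
The 5% rule fails; solving [H+]² + Ka·[H+] − Ka·C₀ = 0 exactly:
[H+] = [−0.0029 + √(0.0029² + 9.05e-05)]/2 = 3.52 × 10^-3 M
pH = −log[H+] = −log(3.52 × 10^-3) = 2.45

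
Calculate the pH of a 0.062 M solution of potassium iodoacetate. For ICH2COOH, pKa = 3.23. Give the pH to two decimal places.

ICH2COO- is the conjugate base of the weak acid ICH2COOH.
Ka = 10^(−3.23) = 5.89 × 10^-4
Kb = Kw/Ka = 1.0×10^-14 / 5.89 × 10^-4 = 1.70 × 10^-11
Kb = [OH-]²/(0.062 − [OH-]) = 1.70 × 10^-11
Neglecting [OH-] in the denominator: [OH-] = √(1.70 × 10^-11 × 0.062) = 1.03 × 10^-6 M
pOH = −log(1.03 × 10^-6) = 5.99; pH = 14.00 − 5.99 = 8.01

pH = 8.01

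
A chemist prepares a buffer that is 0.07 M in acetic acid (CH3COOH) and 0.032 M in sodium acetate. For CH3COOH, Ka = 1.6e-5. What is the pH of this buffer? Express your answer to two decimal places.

pH = 4.46

pKa = −log(1.6 × 10^-5) = 4.796
Using pH = pKa + log([base]/[acid]) with [base]/[acid] = 0.032/0.07:
pH = 4.796 + (-0.340) = 4.46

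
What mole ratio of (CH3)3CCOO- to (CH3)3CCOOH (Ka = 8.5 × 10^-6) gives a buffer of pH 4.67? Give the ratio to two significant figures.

pKa = -log(8.5 × 10^-6) = 5.071
pH = pKa + log(r) ⇒ log(r) = 4.67 − 5.071 = -0.401
r = [(CH3)3CCOO-]/[(CH3)3CCOOH] = 10^(-0.401) = 0.397

ratio = 0.40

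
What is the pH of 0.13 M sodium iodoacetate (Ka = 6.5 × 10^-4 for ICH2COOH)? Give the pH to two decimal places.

ICH2COO- is the conjugate base of the weak acid ICH2COOH.
Kb = Kw/Ka = 1.0×10^-14 / 6.5 × 10^-4 = 1.54 × 10^-11
Let x = [OH-] at equilibrium. Kb = x²/(0.13 − x).
Assume x ≪ 0.13: x ≈ √(1.54 × 10^-11 × 0.13) = 1.41 × 10^-6 M
pOH = −log(1.41 × 10^-6) = 5.85; pH = 14.00 − 5.85 = 8.15

pH = 8.15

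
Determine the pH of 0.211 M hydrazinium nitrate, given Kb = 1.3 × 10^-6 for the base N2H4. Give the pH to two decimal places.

N2H5+ is the conjugate acid of the weak base N2H4.
Ka = Kw/Kb = 1.0×10^-14 / 1.3 × 10^-6 = 7.69 × 10^-9
Ka = [H+]²/(0.211 − [H+]) = 7.69 × 10^-9
Assume [H+] ≪ 0.211: [H+] ≈ √(7.69 × 10^-9 × 0.211) = 4.03 × 10^-5 M
pH = −log(4.03 × 10^-5) = 4.39

pH = 4.39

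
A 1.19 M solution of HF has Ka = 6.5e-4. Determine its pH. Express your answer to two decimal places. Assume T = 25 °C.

HF ⇌ F- + H+
From the ICE table, Ka = [H+]²/(1.19 − [H+]) = 6.5 × 10^-4.
Since Ka ≪ C₀, [H+] ≈ √(Ka·C₀) = 2.78 × 10^-2 M.
([H+]/C₀ = 2.3% < 5%, so the approximation holds.)
pH = −log[H+] = −log(2.78 × 10^-2) = 1.56

pH = 1.56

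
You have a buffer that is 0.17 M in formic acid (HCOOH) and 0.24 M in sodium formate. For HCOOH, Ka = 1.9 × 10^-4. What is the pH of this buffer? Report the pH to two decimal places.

pKa = −log(1.9 × 10^-4) = 3.721
pH = pKa + log([A⁻]/[HA]) = 3.721 + log(0.24/0.17)
pH = 3.721 + (+0.150) = 3.87

pH = 3.87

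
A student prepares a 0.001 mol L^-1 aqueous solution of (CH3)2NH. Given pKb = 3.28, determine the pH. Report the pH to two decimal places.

pH = 10.71

(CH3)2NH + H2O ⇌ (CH3)2NH2+ + OH-
Kb = 10^(−3.28) = 5.25 × 10^-4
From the ICE table, Kb = x²/(0.001 − x) = 5.25 × 10^-4.
Here C₀/Kb ≈ 1.9, so the small-x approximation fails. Use the quadratic:
x = [−0.000525 + √(0.000525² + 2.1e-06)]/2 = 5.08 × 10^-4 M
pOH = 3.29, so pH = 14.00 − pOH = 10.71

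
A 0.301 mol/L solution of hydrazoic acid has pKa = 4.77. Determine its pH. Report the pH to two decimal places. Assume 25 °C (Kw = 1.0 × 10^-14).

pH = 2.65

HN3 ⇌ N3- + H+
Ka = 10^(−4.77) = 1.70 × 10^-5
Let x = [H+] at equilibrium. Ka = x²/(0.301 − x).
Since Ka ≪ C₀, x ≈ √(Ka·C₀) = 2.26 × 10^-3 M.
Check: 0.75% ionized — well under 5%, approximation valid.
pH = −log[H+] = −log(2.26 × 10^-3) = 2.65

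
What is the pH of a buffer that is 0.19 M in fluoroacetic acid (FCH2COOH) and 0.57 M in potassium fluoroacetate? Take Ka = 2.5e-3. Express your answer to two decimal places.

pH = 3.08

pKa = −log(2.5 × 10^-3) = 2.602
pH = pKa + log([A⁻]/[HA]) = 2.602 + log(0.57/0.19)
pH = 2.602 + (+0.477) = 3.08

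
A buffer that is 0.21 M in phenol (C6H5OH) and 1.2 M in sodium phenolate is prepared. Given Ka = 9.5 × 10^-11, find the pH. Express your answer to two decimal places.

pKa = −log(9.5 × 10^-11) = 10.022
Using pH = pKa + log([base]/[acid]) with [base]/[acid] = 1.2/0.21:
pH = 10.022 + (+0.757) = 10.78

pH = 10.78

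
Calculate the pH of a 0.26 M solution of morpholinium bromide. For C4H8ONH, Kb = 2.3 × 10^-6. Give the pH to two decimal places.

C4H8ONH2+ is the conjugate acid of the weak base C4H8ONH.
Ka = Kw/Kb = 1.0×10^-14 / 2.3 × 10^-6 = 4.35 × 10^-9
Ka = x²/(0.26 − x) = 4.35 × 10^-9
Neglecting x in the denominator: x = √(4.35 × 10^-9 × 0.26) = 3.36 × 10^-5 M
(x/C₀ = 0.013% < 5%, so the approximation holds.)
pH = −log[H+] = −log(3.36 × 10^-5) = 4.47

pH = 4.47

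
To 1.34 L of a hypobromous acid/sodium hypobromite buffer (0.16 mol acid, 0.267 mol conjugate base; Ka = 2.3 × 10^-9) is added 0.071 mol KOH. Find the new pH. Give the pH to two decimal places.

pH = 9.22

After neutralization: n(HOBr) = 0.089 mol, n(OBr-) = 0.338 mol.
pKa = −log(2.3 × 10^-9) = 8.638
pH = pKa + log(n_OBr-/n_HOBr) = 8.638 + log(0.338/0.089) = 8.638 + (+0.580)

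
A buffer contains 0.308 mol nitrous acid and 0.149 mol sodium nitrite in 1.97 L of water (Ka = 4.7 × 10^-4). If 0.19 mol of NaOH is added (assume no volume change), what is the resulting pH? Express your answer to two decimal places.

pH = 3.79

After neutralization: n(HNO2) = 0.118 mol, n(NO2-) = 0.339 mol.
pKa = −log(4.7 × 10^-4) = 3.328
pH = pKa + log([A⁻]/[HA]) = 3.328 + log(0.339/0.118) = 3.328 +0.458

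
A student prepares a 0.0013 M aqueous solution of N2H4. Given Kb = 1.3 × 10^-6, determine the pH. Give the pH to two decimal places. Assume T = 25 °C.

pH = 9.61

N2H4 + H2O ⇌ N2H5+ + OH-
From the ICE table, Kb = [OH-]²/(0.0013 − [OH-]) = 1.3 × 10^-6.
Neglecting [OH-] in the denominator: [OH-] = √(1.3 × 10^-6 × 0.0013) = 4.11 × 10^-5 M
pOH = 4.39, so pH = 14.00 − pOH = 9.61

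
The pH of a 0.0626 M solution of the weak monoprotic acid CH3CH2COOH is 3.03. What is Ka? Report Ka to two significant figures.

Ka = 1.4 × 10^-5

[H+] = 10^(-3.03) = 9.33 × 10^-4 M
At equilibrium [HA] = 0.0626 − 9.33 × 10^-4 = 6.17 × 10^-2 M
Ka = [H+][A-]/[HA] = (9.33 × 10^-4)² / 6.17 × 10^-2 = 1.4 × 10^-5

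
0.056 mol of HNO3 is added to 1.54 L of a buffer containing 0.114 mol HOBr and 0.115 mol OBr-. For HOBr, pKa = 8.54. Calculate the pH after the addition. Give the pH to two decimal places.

pH = 8.08

Added H+ converts OBr- to HOBr: HOBr → 0.17 mol, OBr- → 0.059 mol.
pH = pKa + log([A⁻]/[HA]) = 8.54 + log(0.059/0.17) = 8.54 -0.460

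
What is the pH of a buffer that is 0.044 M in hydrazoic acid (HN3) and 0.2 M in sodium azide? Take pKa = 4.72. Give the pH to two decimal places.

Using pH = pKa + log([base]/[acid]) with [base]/[acid] = 0.2/0.044:
pH = 4.72 + (+0.658) = 5.38

pH = 5.38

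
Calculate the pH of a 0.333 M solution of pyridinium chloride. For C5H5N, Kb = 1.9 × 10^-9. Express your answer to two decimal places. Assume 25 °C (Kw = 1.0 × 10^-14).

C5H5NH+ is the conjugate acid of the weak base C5H5N.
Ka = Kw/Kb = 1.0×10^-14 / 1.9 × 10^-9 = 5.26 × 10^-6
Let x = [H+] at equilibrium. Ka = x²/(0.333 − x).
Since Ka ≪ C₀, x ≈ √(Ka·C₀) = 1.32 × 10^-3 M.
pH = −log[H+] = −log(1.32 × 10^-3) = 2.88

pH = 2.88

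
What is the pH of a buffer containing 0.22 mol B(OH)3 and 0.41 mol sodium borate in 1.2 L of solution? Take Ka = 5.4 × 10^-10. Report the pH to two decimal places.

pH = 9.54

pKa = −log(5.4 × 10^-10) = 9.268
Using pH = pKa + log([base]/[acid]) with [base]/[acid] = 0.41/0.22:
pH = 9.268 + (+0.270) = 9.54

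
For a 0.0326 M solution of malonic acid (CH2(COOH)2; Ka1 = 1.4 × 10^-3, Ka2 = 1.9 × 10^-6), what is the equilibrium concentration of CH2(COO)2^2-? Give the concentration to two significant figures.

1.9 × 10^-6 M

First ionization gives [H+] ≈ [CH2(COOH)COO-] = 6.09 × 10^-3 M.
Second step: Ka2 = [H+][CH2(COO)2^2-]/[CH2(COOH)COO-] ≈ [CH2(COO)2^2-] (since [H+] ≈ [CH2(COOH)COO-]).
So [CH2(COO)2^2-] ≈ Ka2.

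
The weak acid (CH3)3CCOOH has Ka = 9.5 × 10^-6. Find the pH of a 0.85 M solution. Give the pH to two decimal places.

pH = 2.55

(CH3)3CCOOH ⇌ (CH3)3CCOO- + H+
Let x = [H+] at equilibrium. Ka = x²/(0.85 − x).
Neglecting x in the denominator: x = √(9.5 × 10^-6 × 0.85) = 2.84 × 10^-3 M
pH = −log[H+] = −log(2.84 × 10^-3) = 2.55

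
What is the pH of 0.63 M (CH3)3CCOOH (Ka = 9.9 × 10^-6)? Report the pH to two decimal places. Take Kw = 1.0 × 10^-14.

(CH3)3CCOOH ⇌ (CH3)3CCOO- + H+
From the ICE table, Ka = [H+]²/(0.63 − [H+]) = 9.9 × 10^-6.
Assume [H+] ≪ 0.63: [H+] ≈ √(9.9 × 10^-6 × 0.63) = 2.50 × 10^-3 M
([H+]/C₀ = 0.4% < 5%, so the approximation holds.)
pH = −log[H+] = −log(2.50 × 10^-3) = 2.60

pH = 2.60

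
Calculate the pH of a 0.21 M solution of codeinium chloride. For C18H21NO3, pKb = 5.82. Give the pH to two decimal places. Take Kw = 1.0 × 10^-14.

pH = 4.43

C18H22NO3+ is the conjugate acid of the weak base C18H21NO3.
Kb = 10^(−5.82) = 1.51 × 10^-6
Ka = Kw/Kb = 1.0×10^-14 / 1.51 × 10^-6 = 6.62 × 10^-9
From the ICE table, Ka = x²/(0.21 − x) = 6.62 × 10^-9.
Assume x ≪ 0.21: x ≈ √(6.62 × 10^-9 × 0.21) = 3.73 × 10^-5 M
pH = −log(3.73 × 10^-5) = 4.43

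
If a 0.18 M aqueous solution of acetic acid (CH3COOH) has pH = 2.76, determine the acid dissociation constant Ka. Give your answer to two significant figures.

Ka = 1.7 × 10^-5

[H+] = 10^(-2.76) = 1.74 × 10^-3 M
At equilibrium [HA] = 0.18 − 1.74 × 10^-3 = 1.78 × 10^-1 M
Ka = [H+][A-]/[HA] = (1.74 × 10^-3)² / 1.78 × 10^-1 = 1.7 × 10^-5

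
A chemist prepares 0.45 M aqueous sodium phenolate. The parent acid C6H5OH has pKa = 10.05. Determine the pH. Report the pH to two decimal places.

pH = 11.85

C6H5O- is the conjugate base of the weak acid C6H5OH.
Ka = 10^(−10.05) = 8.91 × 10^-11
Kb = Kw/Ka = 1.0×10^-14 / 8.91 × 10^-11 = 1.12 × 10^-4
From the ICE table, Kb = x²/(0.45 − x) = 1.12 × 10^-4.
Neglecting x in the denominator: x = √(1.12 × 10^-4 × 0.45) = 7.10 × 10^-3 M
pOH = 2.15, so pH = 14.00 − pOH = 11.85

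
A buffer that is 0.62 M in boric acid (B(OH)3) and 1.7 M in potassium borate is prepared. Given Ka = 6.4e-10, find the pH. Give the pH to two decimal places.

pKa = −log(6.4 × 10^-10) = 9.194
Henderson–Hasselbalch: pH = pKa + log([B(OH)4-]/[B(OH)3]) = 9.194 + log(1.7/0.62)
pH = 9.194 + (+0.438) = 9.63

pH = 9.63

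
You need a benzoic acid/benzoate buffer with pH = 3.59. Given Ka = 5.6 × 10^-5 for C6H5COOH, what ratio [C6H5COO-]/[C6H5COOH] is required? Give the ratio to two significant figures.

ratio = 0.22

pKa = -log(5.6 × 10^-5) = 4.252
pH = pKa + log(r) ⇒ log(r) = 3.59 − 4.252 = -0.662
r = [C6H5COO-]/[C6H5COOH] = 10^(-0.662) = 0.218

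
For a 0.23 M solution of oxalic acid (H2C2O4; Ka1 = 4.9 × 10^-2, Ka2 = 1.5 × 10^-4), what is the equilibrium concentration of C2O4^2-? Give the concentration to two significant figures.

1.5 × 10^-4 M

First ionization gives [H+] ≈ [HC2O4-] = 8.45 × 10^-2 M.
Second step: Ka2 = [H+][C2O4^2-]/[HC2O4-] ≈ [C2O4^2-] (since [H+] ≈ [HC2O4-]).
So [C2O4^2-] ≈ Ka2.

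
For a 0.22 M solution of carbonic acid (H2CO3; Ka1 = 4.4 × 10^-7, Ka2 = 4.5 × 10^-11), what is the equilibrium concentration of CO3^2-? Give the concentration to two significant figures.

4.5 × 10^-11 M

First ionization gives [H+] ≈ [HCO3-] = 3.11 × 10^-4 M.
Second step: Ka2 = [H+][CO3^2-]/[HCO3-] ≈ [CO3^2-] (since [H+] ≈ [HCO3-]).
So [CO3^2-] ≈ Ka2.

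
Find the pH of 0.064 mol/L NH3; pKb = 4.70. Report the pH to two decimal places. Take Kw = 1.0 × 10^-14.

NH3 + H2O ⇌ NH4+ + OH-
Kb = 10^(−4.70) = 2.00 × 10^-5
From the ICE table, Kb = x²/(0.064 − x) = 2.00 × 10^-5.
Assume x ≪ 0.064: x ≈ √(2.00 × 10^-5 × 0.064) = 1.13 × 10^-3 M
pOH = 2.95, so pH = 14.00 − pOH = 11.05

pH = 11.05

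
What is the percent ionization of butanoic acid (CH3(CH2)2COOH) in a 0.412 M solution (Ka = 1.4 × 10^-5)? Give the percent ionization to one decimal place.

0.6%

CH3(CH2)2COOH ⇌ CH3(CH2)2COO- + H+; let x = [H+] at equilibrium.
x ≈ √(Ka·C₀) = √(1.4 × 10^-5 × 0.412) = 2.40 × 10^-3 M
% ionization = x/C₀ × 100% = 2.40 × 10^-3/0.412 × 100% = 0.6%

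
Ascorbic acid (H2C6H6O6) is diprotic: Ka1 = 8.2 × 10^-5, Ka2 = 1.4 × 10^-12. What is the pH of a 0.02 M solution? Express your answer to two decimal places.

Ka1 ≫ Ka2, so treat the first dissociation as the only significant source of H+.
Ka1 = x²/(0.02 − x) = 8.2 × 10^-5
Solving the quadratic: x = (−Ka1 + √(Ka1² + 4·Ka1·C₀))/2 = 1.24 × 10^-3 M
pH = −log(1.24 × 10^-3) = 2.91

pH = 2.91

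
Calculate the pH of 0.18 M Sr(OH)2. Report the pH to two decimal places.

Sr(OH)2 is a strong base (each formula unit releases 2 OH-); [OH-] = 0.36 M.
pOH = -log(0.36) = 0.44
pH = 14.00 - 0.44 = 13.56

pH = 13.56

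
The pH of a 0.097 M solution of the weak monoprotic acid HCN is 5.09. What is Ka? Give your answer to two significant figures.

Ka = 6.8 × 10^-10

[H+] = 10^(-5.09) = 8.13 × 10^-6 M
At equilibrium [HA] = 0.097 − 8.13 × 10^-6 = 9.70 × 10^-2 M
Ka = [H+][A-]/[HA] = (8.13 × 10^-6)² / 9.70 × 10^-2 = 6.8 × 10^-10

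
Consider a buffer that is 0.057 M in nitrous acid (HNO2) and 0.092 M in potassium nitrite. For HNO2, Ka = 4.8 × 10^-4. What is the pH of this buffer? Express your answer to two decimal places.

pH = 3.53

pKa = −log(4.8 × 10^-4) = 3.319
Using pH = pKa + log([base]/[acid]) with [base]/[acid] = 0.092/0.057:
pH = 3.319 + (+0.208) = 3.53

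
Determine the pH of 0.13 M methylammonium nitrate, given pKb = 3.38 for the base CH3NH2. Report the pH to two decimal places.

CH3NH3+ is the conjugate acid of the weak base CH3NH2.
Kb = 10^(−3.38) = 4.17 × 10^-4
Ka = Kw/Kb = 1.0×10^-14 / 4.17 × 10^-4 = 2.40 × 10^-11
From the ICE table, Ka = x²/(0.13 − x) = 2.40 × 10^-11.
Neglecting x in the denominator: x = √(2.40 × 10^-11 × 0.13) = 1.77 × 10^-6 M
pH = −log[H+] = −log(1.77 × 10^-6) = 5.75

pH = 5.75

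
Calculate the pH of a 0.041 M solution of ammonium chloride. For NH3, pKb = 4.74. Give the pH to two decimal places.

pH = 5.32

NH4+ is the conjugate acid of the weak base NH3.
Kb = 10^(−4.74) = 1.82 × 10^-5
Ka = Kw/Kb = 1.0×10^-14 / 1.82 × 10^-5 = 5.49 × 10^-10
Ka = x²/(0.041 − x) = 5.49 × 10^-10
Neglecting x in the denominator: x = √(5.49 × 10^-10 × 0.041) = 4.74 × 10^-6 M
(x/C₀ = 0.012% < 5%, so the approximation holds.)
pH = −log[H+] = −log(4.74 × 10^-6) = 5.32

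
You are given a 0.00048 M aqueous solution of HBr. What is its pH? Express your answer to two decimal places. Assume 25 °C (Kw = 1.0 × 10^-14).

HBr is a strong acid and dissociates completely, so [H+] = 0.00048 M.
pH = -log(0.00048) = 3.32

pH = 3.32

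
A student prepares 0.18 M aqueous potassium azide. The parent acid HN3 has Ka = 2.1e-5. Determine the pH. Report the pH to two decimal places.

pH = 8.97

N3- is the conjugate base of the weak acid HN3.
Kb = Kw/Ka = 1.0×10^-14 / 2.1 × 10^-5 = 4.76 × 10^-10
From the ICE table, Kb = [OH-]²/(0.18 − [OH-]) = 4.76 × 10^-10.
Neglecting [OH-] in the denominator: [OH-] = √(4.76 × 10^-10 × 0.18) = 9.26 × 10^-6 M
Check: 0.0051% ionized — well under 5%, approximation valid.
pOH = −log(9.26 × 10^-6) = 5.03; pH = 14.00 − 5.03 = 8.97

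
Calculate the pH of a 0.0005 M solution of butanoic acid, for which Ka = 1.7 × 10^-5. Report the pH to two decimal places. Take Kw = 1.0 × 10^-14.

CH3(CH2)2COOH ⇌ CH3(CH2)2COO- + H+
From the ICE table, Ka = [H+]²/(0.0005 − [H+]) = 1.7 × 10^-5.
The 5% rule fails; solving [H+]² + Ka·[H+] − Ka·C₀ = 0 exactly:
[H+] = [−1.7e-05 + √(1.7e-05² + 3.4e-08)]/2 = 8.41 × 10^-5 M
pH = −log[H+] = −log(8.41 × 10^-5) = 4.08

pH = 4.08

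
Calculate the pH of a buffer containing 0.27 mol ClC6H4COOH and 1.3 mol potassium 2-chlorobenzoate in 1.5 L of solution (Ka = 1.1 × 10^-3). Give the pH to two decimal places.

pH = 3.64

pKa = −log(1.1 × 10^-3) = 2.959
pH = pKa + log([A⁻]/[HA]) = 2.959 + log(1.3/0.27)
pH = 2.959 + (+0.683) = 3.64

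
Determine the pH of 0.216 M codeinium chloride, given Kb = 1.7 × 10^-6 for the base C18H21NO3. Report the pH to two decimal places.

pH = 4.45

C18H22NO3+ is the conjugate acid of the weak base C18H21NO3.
Ka = Kw/Kb = 1.0×10^-14 / 1.7 × 10^-6 = 5.88 × 10^-9
From the ICE table, Ka = x²/(0.216 − x) = 5.88 × 10^-9.
Assume x ≪ 0.216: x ≈ √(5.88 × 10^-9 × 0.216) = 3.56 × 10^-5 M
pH = −log(3.56 × 10^-5) = 4.45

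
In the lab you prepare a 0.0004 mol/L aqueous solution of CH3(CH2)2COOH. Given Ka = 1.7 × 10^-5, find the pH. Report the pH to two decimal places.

CH3(CH2)2COOH ⇌ CH3(CH2)2COO- + H+
Ka = x²/(0.0004 − x) = 1.7 × 10^-5
The 5% rule fails; solving x² + Ka·x − Ka·C₀ = 0 exactly:
x = [−1.7e-05 + √(1.7e-05² + 2.72e-08)]/2 = 7.44 × 10^-5 M
pH = −log(7.44 × 10^-5) = 4.13

pH = 4.13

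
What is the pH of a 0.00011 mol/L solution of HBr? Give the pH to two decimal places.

HBr is a strong acid and dissociates completely, so [H+] = 0.00011 M.
pH = -log(0.00011) = 3.96

pH = 3.96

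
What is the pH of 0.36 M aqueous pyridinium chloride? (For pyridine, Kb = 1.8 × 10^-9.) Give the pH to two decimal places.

pH = 2.85

C5H5NH+ is the conjugate acid of the weak base C5H5N.
Ka = Kw/Kb = 1.0×10^-14 / 1.8 × 10^-9 = 5.56 × 10^-6
Let x = [H+] at equilibrium. Ka = x²/(0.36 − x).
Neglecting x in the denominator: x = √(5.56 × 10^-6 × 0.36) = 1.41 × 10^-3 M
Check: 0.39% ionized — well under 5%, approximation valid.
pH = −log(1.41 × 10^-3) = 2.85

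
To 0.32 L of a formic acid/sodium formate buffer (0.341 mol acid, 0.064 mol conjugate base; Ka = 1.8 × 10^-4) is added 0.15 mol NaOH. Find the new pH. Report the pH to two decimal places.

pH = 3.79

OH- converts HCOOH to HCOO-: HCOOH → 0.191 mol, HCOO- → 0.214 mol.
pKa = −log(1.8 × 10^-4) = 3.745
pH = pKa + log(n_HCOO-/n_HCOOH) = 3.745 + log(0.214/0.191) = 3.745 + (+0.049)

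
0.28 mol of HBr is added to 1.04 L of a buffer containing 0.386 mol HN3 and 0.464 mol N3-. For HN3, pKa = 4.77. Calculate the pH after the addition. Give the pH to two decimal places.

pH = 4.21

Added H+ converts N3- to HN3: HN3 → 0.666 mol, N3- → 0.184 mol.
pH = pKa + log(n_N3-/n_HN3) = 4.77 + log(0.184/0.666) = 4.77 + (-0.559)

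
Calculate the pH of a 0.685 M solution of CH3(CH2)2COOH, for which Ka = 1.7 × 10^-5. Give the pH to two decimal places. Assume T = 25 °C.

pH = 2.47

CH3(CH2)2COOH ⇌ CH3(CH2)2COO- + H+
Let x = [H+] at equilibrium. Ka = x²/(0.685 − x).
Assume x ≪ 0.685: x ≈ √(1.7 × 10^-5 × 0.685) = 3.41 × 10^-3 M
Check: 0.5% ionized — well under 5%, approximation valid.
pH = −log[H+] = −log(3.41 × 10^-3) = 2.47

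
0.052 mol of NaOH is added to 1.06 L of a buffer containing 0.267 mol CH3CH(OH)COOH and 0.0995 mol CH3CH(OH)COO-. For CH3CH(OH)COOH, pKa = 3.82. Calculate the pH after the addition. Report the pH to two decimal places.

pH = 3.67

After neutralization: n(CH3CH(OH)COOH) = 0.215 mol, n(CH3CH(OH)COO-) = 0.151 mol.
pH = pKa + log([A⁻]/[HA]) = 3.82 + log(0.151/0.215) = 3.82 -0.153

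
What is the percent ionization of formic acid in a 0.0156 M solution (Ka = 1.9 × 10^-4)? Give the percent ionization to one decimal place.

10.4%

HCOOH ⇌ HCOO- + H+; let x = [H+] at equilibrium.
Solve x² + 0.00019x − 2.96e-06 = 0 → x = 1.63 × 10^-3 M
% ionization = x/C₀ × 100% = 1.63 × 10^-3/0.0156 × 100% = 10.4%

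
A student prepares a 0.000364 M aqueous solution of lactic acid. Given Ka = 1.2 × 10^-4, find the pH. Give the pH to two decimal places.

CH3CH(OH)COOH ⇌ CH3CH(OH)COO- + H+
Let x = [H+] at equilibrium. Ka = x²/(0.000364 − x).
Here C₀/Ka ≈ 3.03, so the small-x approximation fails. Use the quadratic:
x = [−0.00012 + √(0.00012² + 1.75e-07)]/2 = 1.57 × 10^-4 M
pH = −log[H+] = −log(1.57 × 10^-4) = 3.80

pH = 3.80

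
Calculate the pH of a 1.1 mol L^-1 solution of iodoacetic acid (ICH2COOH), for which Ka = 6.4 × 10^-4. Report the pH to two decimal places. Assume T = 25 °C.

pH = 1.58

ICH2COOH ⇌ ICH2COO- + H+
Ka = x²/(1.1 − x) = 6.4 × 10^-4
Assume x ≪ 1.1: x ≈ √(6.4 × 10^-4 × 1.1) = 2.65 × 10^-2 M
Check: 2.4% ionized — well under 5%, approximation valid.
pH = −log[H+] = −log(2.65 × 10^-2) = 1.58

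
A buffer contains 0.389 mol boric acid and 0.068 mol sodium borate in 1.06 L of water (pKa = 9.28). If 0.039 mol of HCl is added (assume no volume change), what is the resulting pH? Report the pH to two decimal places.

After neutralization: n(B(OH)3) = 0.428 mol, n(B(OH)4-) = 0.029 mol.
Henderson–Hasselbalch with mole ratio 0.029/0.428: pH = 9.28 + (-1.169)

pH = 8.11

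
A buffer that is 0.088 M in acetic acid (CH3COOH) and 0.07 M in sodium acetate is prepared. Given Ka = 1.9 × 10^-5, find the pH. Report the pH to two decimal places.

pH = 4.62

pKa = −log(1.9 × 10^-5) = 4.721
Using pH = pKa + log([base]/[acid]) with [base]/[acid] = 0.07/0.088:
pH = 4.721 + (-0.099) = 4.62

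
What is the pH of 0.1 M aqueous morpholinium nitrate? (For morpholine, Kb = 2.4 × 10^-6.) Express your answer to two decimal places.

C4H8ONH2+ is the conjugate acid of the weak base C4H8ONH.
Ka = Kw/Kb = 1.0×10^-14 / 2.4 × 10^-6 = 4.17 × 10^-9
From the ICE table, Ka = [H+]²/(0.1 − [H+]) = 4.17 × 10^-9.
Neglecting [H+] in the denominator: [H+] = √(4.17 × 10^-9 × 0.1) = 2.04 × 10^-5 M
pH = −log[H+] = −log(2.04 × 10^-5) = 4.69

pH = 4.69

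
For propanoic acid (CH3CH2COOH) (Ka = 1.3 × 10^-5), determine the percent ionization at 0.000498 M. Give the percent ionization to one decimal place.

CH3CH2COOH ⇌ CH3CH2COO- + H+; let x = [H+] at equilibrium.
Solve x² + 1.3e-05x − 6.47e-09 = 0 → x = 7.42 × 10^-5 M
Fraction ionized = 7.42 × 10^-5 / 0.000498 = 0.1490 → 14.9%

14.9%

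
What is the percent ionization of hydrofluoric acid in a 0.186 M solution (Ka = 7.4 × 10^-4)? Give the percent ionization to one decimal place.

HF ⇌ F- + H+; let x = [H+] at equilibrium.
Ka = x²/(C₀ − x); solving the quadratic gives x = 1.14 × 10^-2 M.
% ionization = x/C₀ × 100% = 1.14 × 10^-2/0.186 × 100% = 6.1%

6.1%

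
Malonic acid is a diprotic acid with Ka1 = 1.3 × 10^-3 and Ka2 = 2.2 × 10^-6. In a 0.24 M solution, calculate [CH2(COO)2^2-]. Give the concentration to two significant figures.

First ionization gives [H+] ≈ [CH2(COOH)COO-] = 1.70 × 10^-2 M.
Second step: Ka2 = [H+][CH2(COO)2^2-]/[CH2(COOH)COO-] ≈ [CH2(COO)2^2-] (since [H+] ≈ [CH2(COOH)COO-]).
So [CH2(COO)2^2-] ≈ Ka2.

2.2 × 10^-6 M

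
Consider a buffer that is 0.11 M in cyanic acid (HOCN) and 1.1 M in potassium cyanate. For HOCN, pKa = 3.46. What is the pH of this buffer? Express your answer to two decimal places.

pH = 4.46

pH = pKa + log([A⁻]/[HA]) = 3.46 + log(1.1/0.11)
pH = 3.46 + (+1.000) = 4.46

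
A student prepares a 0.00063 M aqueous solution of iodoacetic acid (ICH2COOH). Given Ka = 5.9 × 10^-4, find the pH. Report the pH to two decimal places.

ICH2COOH ⇌ ICH2COO- + H+
Let x = [H+] at equilibrium. Ka = x²/(0.00063 − x).
Here C₀/Ka ≈ 1.07, so the small-x approximation fails. Use the quadratic:
x = (−Ka + √(Ka² + 4·Ka·C₀))/2 = 3.82 × 10^-4 M
pH = −log[H+] = −log(3.82 × 10^-4) = 3.42

pH = 3.42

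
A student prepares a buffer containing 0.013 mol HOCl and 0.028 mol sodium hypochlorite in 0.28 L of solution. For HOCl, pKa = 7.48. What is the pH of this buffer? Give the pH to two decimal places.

pH = pKa + log([A⁻]/[HA]) = 7.48 + log(0.028/0.013)
pH = 7.48 + (+0.333) = 7.81

pH = 7.81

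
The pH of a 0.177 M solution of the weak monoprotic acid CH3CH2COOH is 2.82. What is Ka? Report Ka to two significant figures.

[H+] = 10^(-2.82) = 1.51 × 10^-3 M
At equilibrium [HA] = 0.177 − 1.51 × 10^-3 = 1.75 × 10^-1 M
Ka = [H+][A-]/[HA] = (1.51 × 10^-3)² / 1.75 × 10^-1 = 1.3 × 10^-5

Ka = 1.3 × 10^-5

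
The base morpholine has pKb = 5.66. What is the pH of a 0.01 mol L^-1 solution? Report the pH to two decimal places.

C4H8ONH + H2O ⇌ C4H8ONH2+ + OH-
Kb = 10^(−5.66) = 2.19 × 10^-6
Let x = [OH-] at equilibrium. Kb = x²/(0.01 − x).
Since Kb ≪ C₀, x ≈ √(Kb·C₀) = 1.48 × 10^-4 M.
(x/C₀ = 1.5% < 5%, so the approximation holds.)
pOH = 3.83, so pH = 14.00 − pOH = 10.17

pH = 10.17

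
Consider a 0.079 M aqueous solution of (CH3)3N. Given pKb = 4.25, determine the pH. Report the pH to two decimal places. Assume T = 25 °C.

(CH3)3N + H2O ⇌ (CH3)3NH+ + OH-
Kb = 10^(−4.25) = 5.62 × 10^-5
Kb = [OH-]²/(0.079 − [OH-]) = 5.62 × 10^-5
Assume [OH-] ≪ 0.079: [OH-] ≈ √(5.62 × 10^-5 × 0.079) = 2.11 × 10^-3 M
pOH = 2.68, so pH = 14.00 − pOH = 11.32

pH = 11.32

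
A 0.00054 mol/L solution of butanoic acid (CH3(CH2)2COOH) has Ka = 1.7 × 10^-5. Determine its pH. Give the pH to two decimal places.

CH3(CH2)2COOH ⇌ CH3(CH2)2COO- + H+
Ka = x²/(0.00054 − x) = 1.7 × 10^-5
The 5% rule fails; solving x² + Ka·x − Ka·C₀ = 0 exactly:
x = [−1.7e-05 + √(1.7e-05² + 3.67e-08)]/2 = 8.77 × 10^-5 M
pH = −log(8.77 × 10^-5) = 4.06

pH = 4.06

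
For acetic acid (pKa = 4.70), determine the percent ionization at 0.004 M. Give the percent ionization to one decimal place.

6.8%

CH3COOH ⇌ CH3COO- + H+; let x = [H+] at equilibrium.
Ka = 10^(−4.70) = 2.00 × 10^-5
Ka = x²/(C₀ − x); solving the quadratic gives x = 2.73 × 10^-4 M.
% ionization = x/C₀ × 100% = 2.73 × 10^-4/0.004 × 100% = 6.8%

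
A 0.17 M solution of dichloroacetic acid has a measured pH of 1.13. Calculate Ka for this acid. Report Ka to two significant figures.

Ka = 5.7 × 10^-2

[H+] = 10^(-1.13) = 7.41 × 10^-2 M
At equilibrium [HA] = 0.17 − 7.41 × 10^-2 = 9.59 × 10^-2 M
Ka = [H+][A-]/[HA] = (7.41 × 10^-2)² / 9.59 × 10^-2 = 5.7 × 10^-2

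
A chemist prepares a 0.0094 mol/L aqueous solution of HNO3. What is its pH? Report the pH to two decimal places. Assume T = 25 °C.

pH = 2.03

HNO3 is a strong acid and dissociates completely, so [H+] = 0.0094 M.
pH = -log(0.0094) = 2.03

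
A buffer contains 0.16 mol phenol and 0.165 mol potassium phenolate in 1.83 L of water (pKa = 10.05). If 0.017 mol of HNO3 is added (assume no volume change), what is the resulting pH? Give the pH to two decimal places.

After neutralization: n(C6H5OH) = 0.177 mol, n(C6H5O-) = 0.148 mol.
pH = pKa + log(n_C6H5O-/n_C6H5OH) = 10.05 + log(0.148/0.177) = 10.05 + (-0.078)

pH = 9.97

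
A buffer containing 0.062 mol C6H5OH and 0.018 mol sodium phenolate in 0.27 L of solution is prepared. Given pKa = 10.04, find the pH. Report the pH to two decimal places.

Using pH = pKa + log([base]/[acid]) with [base]/[acid] = 0.018/0.062:
pH = 10.04 + (-0.537) = 9.50

pH = 9.50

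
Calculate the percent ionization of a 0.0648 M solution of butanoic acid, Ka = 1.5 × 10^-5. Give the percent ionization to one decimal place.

1.5%

CH3(CH2)2COOH ⇌ CH3(CH2)2COO- + H+; let x = [H+] at equilibrium.
x ≈ √(Ka·C₀) = √(1.5 × 10^-5 × 0.0648) = 9.86 × 10^-4 M
Fraction ionized = 9.86 × 10^-4 / 0.0648 = 0.0152 → 1.5%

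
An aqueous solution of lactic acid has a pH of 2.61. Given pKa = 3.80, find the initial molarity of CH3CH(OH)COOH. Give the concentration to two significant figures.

[H+] = 10^(-2.61) = 2.45 × 10^-3 M = x
Ka = 10^(−3.80) = 1.58 × 10^-4
Ka = x²/(C₀ − x) ⇒ C₀ = x + x²/Ka
C₀ = 2.45 × 10^-3 + (2.45 × 10^-3)²/(1.58 × 10^-4) = 4.04 × 10^-2 M

C₀ = 4.0 × 10^-2 M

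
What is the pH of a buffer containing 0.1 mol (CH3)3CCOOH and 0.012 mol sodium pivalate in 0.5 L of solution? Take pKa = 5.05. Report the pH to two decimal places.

pH = pKa + log([A⁻]/[HA]) = 5.05 + log(0.012/0.1)
pH = 5.05 + (-0.921) = 4.13

pH = 4.13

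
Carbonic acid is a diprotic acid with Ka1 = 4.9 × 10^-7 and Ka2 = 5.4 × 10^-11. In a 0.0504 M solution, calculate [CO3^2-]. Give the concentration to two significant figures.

First ionization gives [H+] ≈ [HCO3-] = 1.57 × 10^-4 M.
Second step: Ka2 = [H+][CO3^2-]/[HCO3-] ≈ [CO3^2-] (since [H+] ≈ [HCO3-]).
So [CO3^2-] ≈ Ka2.

5.4 × 10^-11 M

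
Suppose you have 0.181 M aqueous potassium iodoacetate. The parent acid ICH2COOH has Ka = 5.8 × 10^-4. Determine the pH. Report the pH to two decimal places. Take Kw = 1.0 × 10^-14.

ICH2COO- is the conjugate base of the weak acid ICH2COOH.
Kb = Kw/Ka = 1.0×10^-14 / 5.8 × 10^-4 = 1.72 × 10^-11
From the ICE table, Kb = [OH-]²/(0.181 − [OH-]) = 1.72 × 10^-11.
Since Kb ≪ C₀, [OH-] ≈ √(Kb·C₀) = 1.76 × 10^-6 M.
([OH-]/C₀ = 0.00097% < 5%, so the approximation holds.)
pOH = 5.75, so pH = 14.00 − pOH = 8.25

pH = 8.25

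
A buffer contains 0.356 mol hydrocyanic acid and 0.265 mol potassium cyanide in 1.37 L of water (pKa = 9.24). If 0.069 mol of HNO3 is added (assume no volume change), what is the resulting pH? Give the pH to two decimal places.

After neutralization: n(HCN) = 0.425 mol, n(CN-) = 0.196 mol.
pH = pKa + log(n_CN-/n_HCN) = 9.24 + log(0.196/0.425) = 9.24 + (-0.336)

pH = 8.90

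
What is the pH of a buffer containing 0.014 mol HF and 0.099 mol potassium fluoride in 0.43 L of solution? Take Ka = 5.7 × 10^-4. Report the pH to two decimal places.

pH = 4.09

pKa = −log(5.7 × 10^-4) = 3.244
Henderson–Hasselbalch: pH = pKa + log([F-]/[HF]) = 3.244 + log(0.099/0.014)
pH = 3.244 + (+0.850) = 4.09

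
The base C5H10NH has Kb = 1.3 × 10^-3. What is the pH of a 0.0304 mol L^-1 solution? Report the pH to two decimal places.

C5H10NH + H2O ⇌ C5H10NH2+ + OH-
Kb = [OH-]²/(0.0304 − [OH-]) = 1.3 × 10^-3
The 5% rule fails; solving [OH-]² + Kb·[OH-] − Kb·C₀ = 0 exactly:
[OH-] = [−0.0013 + √(0.0013² + 0.000158)]/2 = 5.67 × 10^-3 M
pOH = 2.25, so pH = 14.00 − pOH = 11.75

pH = 11.75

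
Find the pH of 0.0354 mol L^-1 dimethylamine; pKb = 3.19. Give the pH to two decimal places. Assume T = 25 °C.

(CH3)2NH + H2O ⇌ (CH3)2NH2+ + OH-
Kb = 10^(−3.19) = 6.46 × 10^-4
From the ICE table, Kb = x²/(0.0354 − x) = 6.46 × 10^-4.
x is not negligible relative to C₀; solve x² + 0.000646·x − 2.29e-05 = 0.
x = [−0.000646 + √(0.000646² + 9.15e-05)]/2 = 4.47 × 10^-3 M
pOH = −log(4.47 × 10^-3) = 2.35; pH = 14.00 − 2.35 = 11.65

pH = 11.65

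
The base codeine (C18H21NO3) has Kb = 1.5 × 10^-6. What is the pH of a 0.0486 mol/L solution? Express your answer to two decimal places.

pH = 10.43

C18H21NO3 + H2O ⇌ C18H22NO3+ + OH-
Kb = [OH-]²/(0.0486 − [OH-]) = 1.5 × 10^-6
Since Kb ≪ C₀, [OH-] ≈ √(Kb·C₀) = 2.70 × 10^-4 M.
([OH-]/C₀ = 0.56% < 5%, so the approximation holds.)
pOH = 3.57, so pH = 14.00 − pOH = 10.43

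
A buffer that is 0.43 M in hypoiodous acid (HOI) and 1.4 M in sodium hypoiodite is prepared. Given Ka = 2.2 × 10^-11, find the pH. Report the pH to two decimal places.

pKa = −log(2.2 × 10^-11) = 10.658
Using pH = pKa + log([base]/[acid]) with [base]/[acid] = 1.4/0.43:
pH = 10.658 + (+0.513) = 11.17

pH = 11.17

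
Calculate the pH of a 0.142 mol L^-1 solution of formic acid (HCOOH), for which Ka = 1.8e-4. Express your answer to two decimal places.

HCOOH ⇌ HCOO- + H+
From the ICE table, Ka = [H+]²/(0.142 − [H+]) = 1.8 × 10^-4.
Neglecting [H+] in the denominator: [H+] = √(1.8 × 10^-4 × 0.142) = 5.06 × 10^-3 M
([H+]/C₀ = 3.6% < 5%, so the approximation holds.)
pH = −log[H+] = −log(5.06 × 10^-3) = 2.30

pH = 2.30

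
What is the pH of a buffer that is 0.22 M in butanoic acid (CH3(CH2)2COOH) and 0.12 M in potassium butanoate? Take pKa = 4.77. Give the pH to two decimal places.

pH = 4.51

Using pH = pKa + log([base]/[acid]) with [base]/[acid] = 0.12/0.22:
pH = 4.77 + (-0.263) = 4.51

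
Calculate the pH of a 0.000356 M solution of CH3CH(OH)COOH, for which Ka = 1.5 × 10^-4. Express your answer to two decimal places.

CH3CH(OH)COOH ⇌ CH3CH(OH)COO- + H+
Ka = x²/(0.000356 − x) = 1.5 × 10^-4
x is not negligible relative to C₀; solve x² + 0.00015·x − 5.34e-08 = 0.
x = [−0.00015 + √(0.00015² + 2.14e-07)]/2 = 1.68 × 10^-4 M
pH = −log[H+] = −log(1.68 × 10^-4) = 3.77

pH = 3.77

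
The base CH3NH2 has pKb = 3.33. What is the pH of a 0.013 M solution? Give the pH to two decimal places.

pH = 11.35

CH3NH2 + H2O ⇌ CH3NH3+ + OH-
Kb = 10^(−3.33) = 4.68 × 10^-4
Let x = [OH-] at equilibrium. Kb = x²/(0.013 − x).
x is not negligible relative to C₀; solve x² + 0.000468·x − 6.08e-06 = 0.
x = (−Kb + √(Kb² + 4·Kb·C₀))/2 = 2.24 × 10^-3 M
pOH = −log(2.24 × 10^-3) = 2.65; pH = 14.00 − 2.65 = 11.35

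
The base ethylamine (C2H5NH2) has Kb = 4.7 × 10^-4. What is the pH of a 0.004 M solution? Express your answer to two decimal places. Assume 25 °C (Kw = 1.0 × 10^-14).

C2H5NH2 + H2O ⇌ C2H5NH3+ + OH-
From the ICE table, Kb = x²/(0.004 − x) = 4.7 × 10^-4.
x is not negligible relative to C₀; solve x² + 0.00047·x − 1.88e-06 = 0.
x = (−Kb + √(Kb² + 4·Kb·C₀))/2 = 1.16 × 10^-3 M
pOH = −log(1.16 × 10^-3) = 2.94; pH = 14.00 − 2.94 = 11.06

pH = 11.06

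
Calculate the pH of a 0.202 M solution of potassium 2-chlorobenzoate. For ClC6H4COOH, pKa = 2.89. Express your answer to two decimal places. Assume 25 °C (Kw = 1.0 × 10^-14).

pH = 8.10

ClC6H4COO- is the conjugate base of the weak acid ClC6H4COOH.
Ka = 10^(−2.89) = 1.29 × 10^-3
Kb = Kw/Ka = 1.0×10^-14 / 1.29 × 10^-3 = 7.75 × 10^-12
Kb = x²/(0.202 − x) = 7.75 × 10^-12
Neglecting x in the denominator: x = √(7.75 × 10^-12 × 0.202) = 1.25 × 10^-6 M
(x/C₀ = 0.00062% < 5%, so the approximation holds.)
pOH = 5.90, so pH = 14.00 − pOH = 8.10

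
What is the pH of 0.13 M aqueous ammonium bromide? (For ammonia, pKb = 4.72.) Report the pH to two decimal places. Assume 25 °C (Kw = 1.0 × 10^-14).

NH4+ is the conjugate acid of the weak base NH3.
Kb = 10^(−4.72) = 1.91 × 10^-5
Ka = Kw/Kb = 1.0×10^-14 / 1.91 × 10^-5 = 5.24 × 10^-10
From the ICE table, Ka = [H+]²/(0.13 − [H+]) = 5.24 × 10^-10.
Neglecting [H+] in the denominator: [H+] = √(5.24 × 10^-10 × 0.13) = 8.25 × 10^-6 M
([H+]/C₀ = 0.0063% < 5%, so the approximation holds.)
pH = −log(8.25 × 10^-6) = 5.08

pH = 5.08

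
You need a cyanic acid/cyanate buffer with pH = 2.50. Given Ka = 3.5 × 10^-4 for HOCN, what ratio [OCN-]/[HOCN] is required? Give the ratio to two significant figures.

pKa = -log(3.5 × 10^-4) = 3.456
pH = pKa + log(r) ⇒ log(r) = 2.50 − 3.456 = -0.956
r = [OCN-]/[HOCN] = 10^(-0.956) = 0.111

ratio = 0.11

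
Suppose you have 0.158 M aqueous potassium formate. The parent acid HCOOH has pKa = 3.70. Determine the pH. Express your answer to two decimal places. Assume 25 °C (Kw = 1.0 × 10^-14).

HCOO- is the conjugate base of the weak acid HCOOH.
Ka = 10^(−3.70) = 2.00 × 10^-4
Kb = Kw/Ka = 1.0×10^-14 / 2.00 × 10^-4 = 5.00 × 10^-11
Kb = x²/(0.158 − x) = 5.00 × 10^-11
Since Kb ≪ C₀, x ≈ √(Kb·C₀) = 2.81 × 10^-6 M.
Check: 0.0018% ionized — well under 5%, approximation valid.
pOH = 5.55, so pH = 14.00 − pOH = 8.45

pH = 8.45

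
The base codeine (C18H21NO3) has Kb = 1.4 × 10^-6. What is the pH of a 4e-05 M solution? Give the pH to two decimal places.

pH = 8.83

C18H21NO3 + H2O ⇌ C18H22NO3+ + OH-
Kb = [OH-]²/(4e-05 − [OH-]) = 1.4 × 10^-6
[OH-] is not negligible relative to C₀; solve [OH-]² + 1.4e-06·[OH-] − 5.6e-11 = 0.
[OH-] = [−1.4e-06 + √(1.4e-06² + 2.24e-10)]/2 = 6.82 × 10^-6 M
pOH = −log(6.82 × 10^-6) = 5.17; pH = 14.00 − 5.17 = 8.83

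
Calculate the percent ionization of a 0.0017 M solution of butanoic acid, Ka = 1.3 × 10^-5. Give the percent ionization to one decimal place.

CH3(CH2)2COOH ⇌ CH3(CH2)2COO- + H+; let x = [H+] at equilibrium.
Solve x² + 1.3e-05x − 2.21e-08 = 0 → x = 1.42 × 10^-4 M
Fraction ionized = 1.42 × 10^-4 / 0.0017 = 0.0835 → 8.4%

8.4%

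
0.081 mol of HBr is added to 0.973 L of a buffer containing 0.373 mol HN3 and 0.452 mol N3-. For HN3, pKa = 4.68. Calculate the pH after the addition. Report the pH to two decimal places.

pH = 4.59

Added H+ converts N3- to HN3: HN3 → 0.454 mol, N3- → 0.371 mol.
pH = pKa + log([A⁻]/[HA]) = 4.68 + log(0.371/0.454) = 4.68 -0.088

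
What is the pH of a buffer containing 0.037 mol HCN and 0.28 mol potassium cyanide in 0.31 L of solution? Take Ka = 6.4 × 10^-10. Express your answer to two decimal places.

pKa = −log(6.4 × 10^-10) = 9.194
Using pH = pKa + log([base]/[acid]) with [base]/[acid] = 0.28/0.037:
pH = 9.194 + (+0.879) = 10.07

pH = 10.07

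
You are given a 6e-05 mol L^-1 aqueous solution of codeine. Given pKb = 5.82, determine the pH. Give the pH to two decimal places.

C18H21NO3 + H2O ⇌ C18H22NO3+ + OH-
Kb = 10^(−5.82) = 1.51 × 10^-6
Let x = [OH-] at equilibrium. Kb = x²/(6e-05 − x).
The 5% rule fails; solving x² + Kb·x − Kb·C₀ = 0 exactly:
x = [−1.51e-06 + √(1.51e-06² + 3.62e-10)]/2 = 8.79 × 10^-6 M
pOH = 5.06, so pH = 14.00 − pOH = 8.94

pH = 8.94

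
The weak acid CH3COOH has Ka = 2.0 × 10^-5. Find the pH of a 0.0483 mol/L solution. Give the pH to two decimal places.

CH3COOH ⇌ CH3COO- + H+
Ka = [H+]²/(0.0483 − [H+]) = 2.0 × 10^-5
Assume [H+] ≪ 0.0483: [H+] ≈ √(2.0 × 10^-5 × 0.0483) = 9.83 × 10^-4 M
([H+]/C₀ = 2% < 5%, so the approximation holds.)
pH = −log[H+] = −log(9.83 × 10^-4) = 3.01

pH = 3.01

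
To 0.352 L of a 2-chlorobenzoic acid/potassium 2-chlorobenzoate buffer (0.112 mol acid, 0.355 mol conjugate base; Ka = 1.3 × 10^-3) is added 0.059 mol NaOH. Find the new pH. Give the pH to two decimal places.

pH = 3.78

OH- converts ClC6H4COOH to ClC6H4COO-: ClC6H4COOH → 0.053 mol, ClC6H4COO- → 0.414 mol.
pKa = −log(1.3 × 10^-3) = 2.886
pH = pKa + log(n_ClC6H4COO-/n_ClC6H4COOH) = 2.886 + log(0.414/0.053) = 2.886 + (+0.893)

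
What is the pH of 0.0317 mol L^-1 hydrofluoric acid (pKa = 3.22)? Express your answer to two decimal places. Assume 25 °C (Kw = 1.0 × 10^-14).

HF ⇌ F- + H+
Ka = 10^(−3.22) = 6.03 × 10^-4
Let x = [H+] at equilibrium. Ka = x²/(0.0317 − x).
Here C₀/Ka ≈ 52.6, so the small-x approximation fails. Use the quadratic:
x = (−Ka + √(Ka² + 4·Ka·C₀))/2 = 4.08 × 10^-3 M
pH = −log[H+] = −log(4.08 × 10^-3) = 2.39

pH = 2.39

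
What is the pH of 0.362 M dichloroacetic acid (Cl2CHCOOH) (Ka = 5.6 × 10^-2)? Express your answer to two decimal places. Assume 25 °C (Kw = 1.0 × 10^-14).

pH = 0.93

Cl2CHCOOH ⇌ Cl2CHCOO- + H+
Ka = [H+]²/(0.362 − [H+]) = 5.6 × 10^-2
The 5% rule fails; solving [H+]² + Ka·[H+] − Ka·C₀ = 0 exactly:
[H+] = [−0.056 + √(0.056² + 0.0811)]/2 = 1.17 × 10^-1 M
pH = −log(1.17 × 10^-1) = 0.93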